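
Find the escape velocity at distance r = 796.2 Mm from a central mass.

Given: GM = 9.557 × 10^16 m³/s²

Convert to SI: r = 796.2 Mm = 7.962e+08 m.
Escape velocity comes from setting total energy to zero: ½v² − GM/r = 0 ⇒ v_esc = √(2GM / r).
v_esc = √(2 · 9.557e+16 / 7.962e+08) m/s ≈ 1.549e+04 m/s = 15.49 km/s.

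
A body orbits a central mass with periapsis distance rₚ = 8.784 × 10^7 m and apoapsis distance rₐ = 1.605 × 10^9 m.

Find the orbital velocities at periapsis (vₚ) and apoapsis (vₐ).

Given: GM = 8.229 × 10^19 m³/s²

Use the vis-viva equation v² = GM(2/r − 1/a) with a = (rₚ + rₐ)/2 = (8.784e+07 + 1.605e+09)/2 = 8.4642e+08 m.
vₚ = √(GM · (2/rₚ − 1/a)) = √(8.229e+19 · (2/8.784e+07 − 1/8.4642e+08)) m/s ≈ 1.333e+06 m/s = 1333 km/s.
vₐ = √(GM · (2/rₐ − 1/a)) = √(8.229e+19 · (2/1.605e+09 − 1/8.4642e+08)) m/s ≈ 7.294e+04 m/s = 72.94 km/s.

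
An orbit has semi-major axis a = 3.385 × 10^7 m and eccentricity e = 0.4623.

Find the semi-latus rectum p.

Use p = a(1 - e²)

p = a (1 − e²).
p = 3.385e+07 · (1 − (0.4623)²) = 3.385e+07 · 0.786279 ≈ 2.662e+07 m = 2.662 × 10^7 m.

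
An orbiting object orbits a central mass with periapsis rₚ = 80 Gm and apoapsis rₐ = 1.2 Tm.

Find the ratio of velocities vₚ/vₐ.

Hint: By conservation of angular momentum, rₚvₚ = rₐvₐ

Convert to SI: rₚ = 80 Gm = 8e+10 m; rₐ = 1.2 Tm = 1.2e+12 m.
Conservation of angular momentum gives rₚvₚ = rₐvₐ, so vₚ/vₐ = rₐ/rₚ.
vₚ/vₐ = 1.2e+12 / 8e+10 ≈ 15.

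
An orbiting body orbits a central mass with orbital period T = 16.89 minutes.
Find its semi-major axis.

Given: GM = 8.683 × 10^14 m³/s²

Convert to SI: T = 16.89 minutes = 1013.4 s.
Invert Kepler's third law: a = (GM · T² / (4π²))^(1/3).
Substituting T = 1013.4 s and GM = 8.683e+14 m³/s²:
a = (8.683e+14 · (1013.4)² / (4π²))^(1/3) m
a ≈ 2.827e+06 m = 2.827 Mm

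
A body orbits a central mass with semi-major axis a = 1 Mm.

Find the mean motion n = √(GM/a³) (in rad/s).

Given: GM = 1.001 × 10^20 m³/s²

Convert to SI: a = 1 Mm = 1e+06 m.
n = √(GM / a³).
n = √(1.001e+20 / (1e+06)³) rad/s ≈ 10 rad/s.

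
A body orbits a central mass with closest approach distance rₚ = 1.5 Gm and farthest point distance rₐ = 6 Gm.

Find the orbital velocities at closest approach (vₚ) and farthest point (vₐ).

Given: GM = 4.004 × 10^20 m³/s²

Convert to SI: rₚ = 1.5 Gm = 1.5e+09 m; rₐ = 6 Gm = 6e+09 m.
Use the vis-viva equation v² = GM(2/r − 1/a) with a = (rₚ + rₐ)/2 = (1.5e+09 + 6e+09)/2 = 3.75e+09 m.
vₚ = √(GM · (2/rₚ − 1/a)) = √(4.004e+20 · (2/1.5e+09 − 1/3.75e+09)) m/s ≈ 6.535e+05 m/s = 653.5 km/s.
vₐ = √(GM · (2/rₐ − 1/a)) = √(4.004e+20 · (2/6e+09 − 1/3.75e+09)) m/s ≈ 1.634e+05 m/s = 163.4 km/s.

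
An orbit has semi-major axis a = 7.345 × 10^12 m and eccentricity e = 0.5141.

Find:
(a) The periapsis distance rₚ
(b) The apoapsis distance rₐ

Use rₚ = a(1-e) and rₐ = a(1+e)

(a) rₚ = a(1 − e) = 7.345e+12 · (1 − 0.5141) = 7.345e+12 · 0.4859 ≈ 3.569e+12 m = 3.569 × 10^12 m.
(b) rₐ = a(1 + e) = 7.345e+12 · (1 + 0.5141) = 7.345e+12 · 1.5141 ≈ 1.112e+13 m = 1.112 × 10^13 m.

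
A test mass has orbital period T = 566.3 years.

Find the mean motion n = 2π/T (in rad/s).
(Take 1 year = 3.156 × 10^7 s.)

Convert to SI: T = 566.3 years = 1.78724e+10 s.
n = 2π / T.
n = 2π / 1.78724e+10 s ≈ 3.516e-10 rad/s.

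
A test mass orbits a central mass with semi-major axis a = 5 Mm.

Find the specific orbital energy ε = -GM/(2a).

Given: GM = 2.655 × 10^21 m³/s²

Convert to SI: a = 5 Mm = 5e+06 m.
ε = −GM / (2a).
ε = −2.655e+21 / (2 · 5e+06) J/kg ≈ -2.655e+14 J/kg = -2.655e+05 GJ/kg.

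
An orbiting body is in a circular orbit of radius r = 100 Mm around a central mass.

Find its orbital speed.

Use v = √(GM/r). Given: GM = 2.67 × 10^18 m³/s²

Convert to SI: r = 100 Mm = 1e+08 m.
For a circular orbit, gravity supplies the centripetal force, so v = √(GM / r).
v = √(2.67e+18 / 1e+08) m/s ≈ 1.634e+05 m/s = 163.4 km/s.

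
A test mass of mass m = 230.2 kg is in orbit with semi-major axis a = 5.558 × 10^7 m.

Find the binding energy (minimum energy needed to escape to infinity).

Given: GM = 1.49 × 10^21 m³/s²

Total orbital energy is E = −GMm/(2a); binding energy is E_bind = −E = GMm/(2a).
E_bind = 1.49e+21 · 230.2 / (2 · 5.558e+07) J ≈ 3.086e+15 J = 3.086 PJ.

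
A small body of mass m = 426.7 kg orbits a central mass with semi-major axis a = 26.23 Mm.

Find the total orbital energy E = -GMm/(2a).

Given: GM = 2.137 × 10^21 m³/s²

Convert to SI: a = 26.23 Mm = 2.623e+07 m.
E = −GMm / (2a).
E = −2.137e+21 · 426.7 / (2 · 2.623e+07) J ≈ -1.738e+16 J = -17.38 PJ.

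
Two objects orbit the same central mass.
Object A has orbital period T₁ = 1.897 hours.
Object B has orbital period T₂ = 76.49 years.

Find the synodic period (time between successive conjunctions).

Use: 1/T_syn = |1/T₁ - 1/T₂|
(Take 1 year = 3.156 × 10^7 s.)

Convert to SI: T₁ = 1.897 hours = 6829.2 s; T₂ = 76.49 years = 2.41402e+09 s.
T_syn = |T₁ · T₂ / (T₁ − T₂)|.
T_syn = |6829.2 · 2.41402e+09 / (6829.2 − 2.41402e+09)| s ≈ 6829 s = 1.897 hours.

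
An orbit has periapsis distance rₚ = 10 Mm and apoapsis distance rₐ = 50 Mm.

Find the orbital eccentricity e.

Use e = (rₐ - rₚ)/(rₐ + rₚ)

Convert to SI: rₚ = 10 Mm = 1e+07 m; rₐ = 50 Mm = 5e+07 m.
e = (rₐ − rₚ) / (rₐ + rₚ).
e = (5e+07 − 1e+07) / (5e+07 + 1e+07) = 4e+07 / 6e+07 ≈ 0.6667.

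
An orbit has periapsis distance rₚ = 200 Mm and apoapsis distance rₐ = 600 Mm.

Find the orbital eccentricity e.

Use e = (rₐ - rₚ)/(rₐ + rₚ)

Convert to SI: rₚ = 200 Mm = 2e+08 m; rₐ = 600 Mm = 6e+08 m.
e = (rₐ − rₚ) / (rₐ + rₚ).
e = (6e+08 − 2e+08) / (6e+08 + 2e+08) = 4e+08 / 8e+08 ≈ 0.5.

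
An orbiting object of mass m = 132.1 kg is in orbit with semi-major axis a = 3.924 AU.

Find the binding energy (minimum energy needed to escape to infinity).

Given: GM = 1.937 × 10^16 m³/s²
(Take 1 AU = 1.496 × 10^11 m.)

Convert to SI: a = 3.924 AU = 5.8703e+11 m.
Total orbital energy is E = −GMm/(2a); binding energy is E_bind = −E = GMm/(2a).
E_bind = 1.937e+16 · 132.1 / (2 · 5.8703e+11) J ≈ 2.179e+06 J = 2.179 MJ.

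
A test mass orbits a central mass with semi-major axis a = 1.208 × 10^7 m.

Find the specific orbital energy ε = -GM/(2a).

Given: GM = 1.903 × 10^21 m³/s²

ε = −GM / (2a).
ε = −1.903e+21 / (2 · 1.208e+07) J/kg ≈ -7.877e+13 J/kg = -7.877e+04 GJ/kg.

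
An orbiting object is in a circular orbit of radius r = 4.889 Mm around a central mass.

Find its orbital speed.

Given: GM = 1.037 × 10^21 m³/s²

Convert to SI: r = 4.889 Mm = 4.889e+06 m.
For a circular orbit, gravity supplies the centripetal force, so v = √(GM / r).
v = √(1.037e+21 / 4.889e+06) m/s ≈ 1.456e+07 m/s = 1.456e+04 km/s.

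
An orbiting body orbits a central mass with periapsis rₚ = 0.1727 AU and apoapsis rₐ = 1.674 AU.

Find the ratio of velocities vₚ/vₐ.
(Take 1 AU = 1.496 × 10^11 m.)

Convert to SI: rₚ = 0.1727 AU = 2.58359e+10 m; rₐ = 1.674 AU = 2.5043e+11 m.
Conservation of angular momentum gives rₚvₚ = rₐvₐ, so vₚ/vₐ = rₐ/rₚ.
vₚ/vₐ = 2.5043e+11 / 2.58359e+10 ≈ 9.693.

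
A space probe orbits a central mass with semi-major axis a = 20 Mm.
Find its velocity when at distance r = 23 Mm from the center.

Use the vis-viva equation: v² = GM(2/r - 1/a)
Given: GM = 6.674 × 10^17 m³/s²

Convert to SI: a = 20 Mm = 2e+07 m; r = 23 Mm = 2.3e+07 m.
Vis-viva: v = √(GM · (2/r − 1/a)).
2/r − 1/a = 2/2.3e+07 − 1/2e+07 = 3.69565e-08 m⁻¹.
v = √(6.674e+17 · 3.69565e-08) m/s ≈ 1.571e+05 m/s = 157.1 km/s.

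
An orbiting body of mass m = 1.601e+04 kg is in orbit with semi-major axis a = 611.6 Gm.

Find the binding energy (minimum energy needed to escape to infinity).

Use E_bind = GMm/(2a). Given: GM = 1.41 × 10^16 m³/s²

Convert to SI: a = 611.6 Gm = 6.116e+11 m.
Total orbital energy is E = −GMm/(2a); binding energy is E_bind = −E = GMm/(2a).
E_bind = 1.41e+16 · 1.601e+04 / (2 · 6.116e+11) J ≈ 1.845e+08 J = 184.5 MJ.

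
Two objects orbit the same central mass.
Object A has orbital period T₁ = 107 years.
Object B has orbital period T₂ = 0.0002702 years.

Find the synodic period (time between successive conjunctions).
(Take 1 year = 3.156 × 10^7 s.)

Convert to SI: T₁ = 107 years = 3.37692e+09 s; T₂ = 0.0002702 years = 8527.51 s.
T_syn = |T₁ · T₂ / (T₁ − T₂)|.
T_syn = |3.37692e+09 · 8527.51 / (3.37692e+09 − 8527.51)| s ≈ 8528 s = 0.0002702 years.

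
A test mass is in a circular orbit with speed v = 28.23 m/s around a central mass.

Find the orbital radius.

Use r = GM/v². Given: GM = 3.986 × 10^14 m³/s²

For a circular orbit, v² = GM / r, so r = GM / v².
r = 3.986e+14 / (28.23)² m ≈ 5.002e+11 m = 500.2 Gm.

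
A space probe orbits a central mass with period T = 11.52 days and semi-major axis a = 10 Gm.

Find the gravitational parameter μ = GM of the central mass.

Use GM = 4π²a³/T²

Convert to SI: T = 11.52 days = 995328 s; a = 10 Gm = 1e+10 m.
GM = 4π² · a³ / T².
GM = 4π² · (1e+10)³ / (995328)² m³/s² ≈ 3.985e+19 m³/s² = 3.985 × 10^19 m³/s².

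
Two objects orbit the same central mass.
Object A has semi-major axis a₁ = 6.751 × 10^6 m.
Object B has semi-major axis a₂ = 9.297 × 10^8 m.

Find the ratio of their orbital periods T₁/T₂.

From Kepler's third law, (T₁/T₂)² = (a₁/a₂)³, so T₁/T₂ = (a₁/a₂)^(3/2).
a₁/a₂ = 6.751e+06 / 9.297e+08 = 0.00726148.
T₁/T₂ = (0.00726148)^(3/2) ≈ 0.0006188.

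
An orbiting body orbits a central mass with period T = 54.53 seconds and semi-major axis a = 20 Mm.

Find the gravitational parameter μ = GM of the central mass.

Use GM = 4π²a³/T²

Convert to SI: a = 20 Mm = 2e+07 m.
GM = 4π² · a³ / T².
GM = 4π² · (2e+07)³ / (54.53)² m³/s² ≈ 1.062e+20 m³/s² = 1.062 × 10^20 m³/s².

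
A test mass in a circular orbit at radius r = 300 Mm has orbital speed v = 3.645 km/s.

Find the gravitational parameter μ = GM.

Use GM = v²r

Convert to SI: r = 300 Mm = 3e+08 m; v = 3.645 km/s = 3645 m/s.
For a circular orbit v² = GM/r, so GM = v² · r.
GM = (3645)² · 3e+08 m³/s² ≈ 3.986e+15 m³/s² = 3.986 × 10^15 m³/s².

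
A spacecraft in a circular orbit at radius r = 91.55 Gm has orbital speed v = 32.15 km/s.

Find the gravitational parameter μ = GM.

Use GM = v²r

Convert to SI: r = 91.55 Gm = 9.155e+10 m; v = 32.15 km/s = 32150 m/s.
For a circular orbit v² = GM/r, so GM = v² · r.
GM = (32150)² · 9.155e+10 m³/s² ≈ 9.463e+19 m³/s² = 9.463 × 10^19 m³/s².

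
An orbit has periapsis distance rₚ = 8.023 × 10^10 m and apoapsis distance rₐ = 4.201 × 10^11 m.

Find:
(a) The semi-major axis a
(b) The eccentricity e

(a) a = (rₚ + rₐ) / 2 = (8.023e+10 + 4.201e+11) / 2 ≈ 2.502e+11 m = 2.502 × 10^11 m.
(b) e = (rₐ − rₚ) / (rₐ + rₚ) = (4.201e+11 − 8.023e+10) / (4.201e+11 + 8.023e+10) ≈ 0.6793.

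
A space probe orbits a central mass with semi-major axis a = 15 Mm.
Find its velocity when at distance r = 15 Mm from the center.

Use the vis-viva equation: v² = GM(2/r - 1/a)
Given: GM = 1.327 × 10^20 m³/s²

Convert to SI: a = 15 Mm = 1.5e+07 m; r = 15 Mm = 1.5e+07 m.
Vis-viva: v = √(GM · (2/r − 1/a)).
2/r − 1/a = 2/1.5e+07 − 1/1.5e+07 = 6.66667e-08 m⁻¹.
v = √(1.327e+20 · 6.66667e-08) m/s ≈ 2.974e+06 m/s = 2974 km/s.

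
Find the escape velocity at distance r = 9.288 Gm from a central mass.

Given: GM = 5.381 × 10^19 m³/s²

Convert to SI: r = 9.288 Gm = 9.288e+09 m.
Escape velocity comes from setting total energy to zero: ½v² − GM/r = 0 ⇒ v_esc = √(2GM / r).
v_esc = √(2 · 5.381e+19 / 9.288e+09) m/s ≈ 1.076e+05 m/s = 107.6 km/s.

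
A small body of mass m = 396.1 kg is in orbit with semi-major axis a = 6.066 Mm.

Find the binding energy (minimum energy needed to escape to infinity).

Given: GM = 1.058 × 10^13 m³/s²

Convert to SI: a = 6.066 Mm = 6.066e+06 m.
Total orbital energy is E = −GMm/(2a); binding energy is E_bind = −E = GMm/(2a).
E_bind = 1.058e+13 · 396.1 / (2 · 6.066e+06) J ≈ 3.454e+08 J = 345.4 MJ.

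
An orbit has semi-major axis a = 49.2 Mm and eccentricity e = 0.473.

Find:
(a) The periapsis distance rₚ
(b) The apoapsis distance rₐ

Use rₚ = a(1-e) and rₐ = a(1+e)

Convert to SI: a = 49.2 Mm = 4.92e+07 m.
(a) rₚ = a(1 − e) = 4.92e+07 · (1 − 0.473) = 4.92e+07 · 0.527 ≈ 2.593e+07 m = 25.93 Mm.
(b) rₐ = a(1 + e) = 4.92e+07 · (1 + 0.473) = 4.92e+07 · 1.473 ≈ 7.247e+07 m = 72.47 Mm.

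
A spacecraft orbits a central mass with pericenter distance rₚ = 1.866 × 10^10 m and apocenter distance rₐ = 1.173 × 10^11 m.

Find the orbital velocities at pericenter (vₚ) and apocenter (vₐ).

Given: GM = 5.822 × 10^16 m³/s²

Use the vis-viva equation v² = GM(2/r − 1/a) with a = (rₚ + rₐ)/2 = (1.866e+10 + 1.173e+11)/2 = 6.798e+10 m.
vₚ = √(GM · (2/rₚ − 1/a)) = √(5.822e+16 · (2/1.866e+10 − 1/6.798e+10)) m/s ≈ 2320 m/s = 2.32 km/s.
vₐ = √(GM · (2/rₐ − 1/a)) = √(5.822e+16 · (2/1.173e+11 − 1/6.798e+10)) m/s ≈ 369.1 m/s = 369.1 m/s.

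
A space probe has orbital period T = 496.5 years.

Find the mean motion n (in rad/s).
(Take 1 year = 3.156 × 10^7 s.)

Convert to SI: T = 496.5 years = 1.56695e+10 s.
n = 2π / T.
n = 2π / 1.56695e+10 s ≈ 4.01e-10 rad/s.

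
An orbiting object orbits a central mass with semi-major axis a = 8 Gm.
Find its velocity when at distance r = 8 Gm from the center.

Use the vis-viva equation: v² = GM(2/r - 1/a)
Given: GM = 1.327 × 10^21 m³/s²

Convert to SI: a = 8 Gm = 8e+09 m; r = 8 Gm = 8e+09 m.
Vis-viva: v = √(GM · (2/r − 1/a)).
2/r − 1/a = 2/8e+09 − 1/8e+09 = 1.25e-10 m⁻¹.
v = √(1.327e+21 · 1.25e-10) m/s ≈ 4.073e+05 m/s = 407.3 km/s.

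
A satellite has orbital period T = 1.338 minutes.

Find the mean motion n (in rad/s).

Convert to SI: T = 1.338 minutes = 80.28 s.
n = 2π / T.
n = 2π / 80.28 s ≈ 0.07827 rad/s.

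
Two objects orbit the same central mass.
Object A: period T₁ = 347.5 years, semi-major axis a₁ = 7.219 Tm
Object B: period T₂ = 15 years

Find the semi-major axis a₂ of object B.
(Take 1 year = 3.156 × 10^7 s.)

Convert to SI: T₁ = 347.5 years = 1.09671e+10 s; a₁ = 7.219 Tm = 7.219e+12 m; T₂ = 15 years = 4.734e+08 s.
Kepler's third law: (T₁/T₂)² = (a₁/a₂)³ ⇒ a₂ = a₁ · (T₂/T₁)^(2/3).
T₂/T₁ = 4.734e+08 / 1.09671e+10 = 0.0431655.
a₂ = 7.219e+12 · (0.0431655)^(2/3) m ≈ 8.883e+11 m = 888.3 Gm.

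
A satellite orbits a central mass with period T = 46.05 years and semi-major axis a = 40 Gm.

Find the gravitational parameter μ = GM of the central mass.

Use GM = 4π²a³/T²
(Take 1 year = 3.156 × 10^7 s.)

Convert to SI: T = 46.05 years = 1.45334e+09 s; a = 40 Gm = 4e+10 m.
GM = 4π² · a³ / T².
GM = 4π² · (4e+10)³ / (1.45334e+09)² m³/s² ≈ 1.196e+15 m³/s² = 1.196 × 10^15 m³/s².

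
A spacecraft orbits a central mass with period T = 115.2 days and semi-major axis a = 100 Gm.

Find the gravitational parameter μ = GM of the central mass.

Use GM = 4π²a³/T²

Convert to SI: T = 115.2 days = 9.95328e+06 s; a = 100 Gm = 1e+11 m.
GM = 4π² · a³ / T².
GM = 4π² · (1e+11)³ / (9.95328e+06)² m³/s² ≈ 3.985e+20 m³/s² = 3.985 × 10^20 m³/s².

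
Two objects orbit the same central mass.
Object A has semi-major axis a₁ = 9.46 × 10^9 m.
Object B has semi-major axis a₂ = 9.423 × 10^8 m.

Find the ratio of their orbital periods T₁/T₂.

From Kepler's third law, (T₁/T₂)² = (a₁/a₂)³, so T₁/T₂ = (a₁/a₂)^(3/2).
a₁/a₂ = 9.46e+09 / 9.423e+08 = 10.0393.
T₁/T₂ = (10.0393)^(3/2) ≈ 31.81.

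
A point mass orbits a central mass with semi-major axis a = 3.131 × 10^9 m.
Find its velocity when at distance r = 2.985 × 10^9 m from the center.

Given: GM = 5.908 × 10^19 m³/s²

Vis-viva: v = √(GM · (2/r − 1/a)).
2/r − 1/a = 2/2.985e+09 − 1/3.131e+09 = 3.5063e-10 m⁻¹.
v = √(5.908e+19 · 3.5063e-10) m/s ≈ 1.439e+05 m/s = 143.9 km/s.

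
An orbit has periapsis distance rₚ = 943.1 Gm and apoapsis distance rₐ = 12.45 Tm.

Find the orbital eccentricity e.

Convert to SI: rₚ = 943.1 Gm = 9.431e+11 m; rₐ = 12.45 Tm = 1.245e+13 m.
e = (rₐ − rₚ) / (rₐ + rₚ).
e = (1.245e+13 − 9.431e+11) / (1.245e+13 + 9.431e+11) = 1.15069e+13 / 1.33931e+13 ≈ 0.8592.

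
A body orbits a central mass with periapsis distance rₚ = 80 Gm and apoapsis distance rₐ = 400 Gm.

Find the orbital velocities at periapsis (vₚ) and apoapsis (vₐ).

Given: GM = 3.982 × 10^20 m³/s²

Convert to SI: rₚ = 80 Gm = 8e+10 m; rₐ = 400 Gm = 4e+11 m.
Use the vis-viva equation v² = GM(2/r − 1/a) with a = (rₚ + rₐ)/2 = (8e+10 + 4e+11)/2 = 2.4e+11 m.
vₚ = √(GM · (2/rₚ − 1/a)) = √(3.982e+20 · (2/8e+10 − 1/2.4e+11)) m/s ≈ 9.108e+04 m/s = 91.08 km/s.
vₐ = √(GM · (2/rₐ − 1/a)) = √(3.982e+20 · (2/4e+11 − 1/2.4e+11)) m/s ≈ 1.822e+04 m/s = 18.22 km/s.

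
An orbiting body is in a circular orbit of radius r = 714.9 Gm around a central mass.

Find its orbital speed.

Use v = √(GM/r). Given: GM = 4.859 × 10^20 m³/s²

Convert to SI: r = 714.9 Gm = 7.149e+11 m.
For a circular orbit, gravity supplies the centripetal force, so v = √(GM / r).
v = √(4.859e+20 / 7.149e+11) m/s ≈ 2.607e+04 m/s = 26.07 km/s.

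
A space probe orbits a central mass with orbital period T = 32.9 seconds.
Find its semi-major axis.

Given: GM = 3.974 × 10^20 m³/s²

Invert Kepler's third law: a = (GM · T² / (4π²))^(1/3).
Substituting T = 32.9 s and GM = 3.974e+20 m³/s²:
a = (3.974e+20 · (32.9)² / (4π²))^(1/3) m
a ≈ 2.217e+07 m = 22.17 Mm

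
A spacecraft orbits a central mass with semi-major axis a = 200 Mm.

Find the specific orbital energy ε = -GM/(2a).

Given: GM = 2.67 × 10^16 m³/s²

Convert to SI: a = 200 Mm = 2e+08 m.
ε = −GM / (2a).
ε = −2.67e+16 / (2 · 2e+08) J/kg ≈ -6.675e+07 J/kg = -66.75 MJ/kg.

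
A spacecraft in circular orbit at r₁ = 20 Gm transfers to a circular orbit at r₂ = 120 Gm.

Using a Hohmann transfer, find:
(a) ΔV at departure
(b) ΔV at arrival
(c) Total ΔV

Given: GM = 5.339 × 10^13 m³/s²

Convert to SI: r₁ = 20 Gm = 2e+10 m; r₂ = 120 Gm = 1.2e+11 m.
Transfer semi-major axis: a_t = (r₁ + r₂)/2 = (2e+10 + 1.2e+11)/2 = 7e+10 m.
Circular speeds: v₁ = √(GM/r₁) = 51.6672 m/s, v₂ = √(GM/r₂) = 21.093 m/s.
Transfer speeds (vis-viva v² = GM(2/r − 1/a_t)): v₁ᵗ = 67.6482 m/s, v₂ᵗ = 11.2747 m/s.
(a) ΔV₁ = |v₁ᵗ − v₁| ≈ 15.98 m/s = 15.98 m/s.
(b) ΔV₂ = |v₂ − v₂ᵗ| ≈ 9.818 m/s = 9.818 m/s.
(c) ΔV_total = ΔV₁ + ΔV₂ ≈ 25.8 m/s = 25.8 m/s.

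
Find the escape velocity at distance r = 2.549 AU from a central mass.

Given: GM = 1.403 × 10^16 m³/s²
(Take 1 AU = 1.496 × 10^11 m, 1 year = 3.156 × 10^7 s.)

Convert to SI: r = 2.549 AU = 3.8133e+11 m.
Escape velocity comes from setting total energy to zero: ½v² − GM/r = 0 ⇒ v_esc = √(2GM / r).
v_esc = √(2 · 1.403e+16 / 3.8133e+11) m/s ≈ 271.3 m/s = 0.05723 AU/year.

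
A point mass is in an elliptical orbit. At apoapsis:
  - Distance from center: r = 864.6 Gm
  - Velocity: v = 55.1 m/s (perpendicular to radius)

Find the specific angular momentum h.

Convert to SI: r = 864.6 Gm = 8.646e+11 m.
With v perpendicular to r, h = r · v.
h = 8.646e+11 · 55.1 m²/s ≈ 4.764e+13 m²/s.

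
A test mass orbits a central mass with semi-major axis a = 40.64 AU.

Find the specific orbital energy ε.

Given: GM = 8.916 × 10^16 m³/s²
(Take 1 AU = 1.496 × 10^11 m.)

Convert to SI: a = 40.64 AU = 6.07974e+12 m.
ε = −GM / (2a).
ε = −8.916e+16 / (2 · 6.07974e+12) J/kg ≈ -7333 J/kg = -7.333 kJ/kg.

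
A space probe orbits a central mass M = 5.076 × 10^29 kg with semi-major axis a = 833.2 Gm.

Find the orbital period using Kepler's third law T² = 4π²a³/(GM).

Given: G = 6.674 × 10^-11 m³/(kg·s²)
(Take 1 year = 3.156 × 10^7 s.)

Convert to SI: a = 833.2 Gm = 8.332e+11 m.
GM = G · M = 6.674e-11 · 5.076e+29 = 3.38772e+19 m³/s².
Kepler's third law: T = 2π √(a³ / GM).
Substituting a = 8.332e+11 m and GM = 3.38772e+19 m³/s²:
T = 2π √((8.332e+11)³ / 3.38772e+19) s
T ≈ 8.21e+08 s = 26.01 years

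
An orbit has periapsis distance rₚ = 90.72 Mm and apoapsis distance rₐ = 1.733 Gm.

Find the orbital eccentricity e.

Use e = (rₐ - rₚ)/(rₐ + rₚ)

Convert to SI: rₚ = 90.72 Mm = 9.072e+07 m; rₐ = 1.733 Gm = 1.733e+09 m.
e = (rₐ − rₚ) / (rₐ + rₚ).
e = (1.733e+09 − 9.072e+07) / (1.733e+09 + 9.072e+07) = 1.64228e+09 / 1.82372e+09 ≈ 0.9005.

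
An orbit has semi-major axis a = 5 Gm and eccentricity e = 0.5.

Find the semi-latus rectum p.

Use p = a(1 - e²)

Convert to SI: a = 5 Gm = 5e+09 m.
p = a (1 − e²).
p = 5e+09 · (1 − (0.5)²) = 5e+09 · 0.75 ≈ 3.75e+09 m = 3.75 Gm.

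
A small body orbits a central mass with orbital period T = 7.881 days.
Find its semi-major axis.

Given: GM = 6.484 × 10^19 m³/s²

Convert to SI: T = 7.881 days = 680918 s.
Invert Kepler's third law: a = (GM · T² / (4π²))^(1/3).
Substituting T = 680918 s and GM = 6.484e+19 m³/s²:
a = (6.484e+19 · (680918)² / (4π²))^(1/3) m
a ≈ 9.132e+09 m = 9.132 Gm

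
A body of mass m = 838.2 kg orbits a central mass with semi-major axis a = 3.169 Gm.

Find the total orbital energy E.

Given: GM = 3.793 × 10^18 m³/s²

Convert to SI: a = 3.169 Gm = 3.169e+09 m.
E = −GMm / (2a).
E = −3.793e+18 · 838.2 / (2 · 3.169e+09) J ≈ -5.016e+11 J = -501.6 GJ.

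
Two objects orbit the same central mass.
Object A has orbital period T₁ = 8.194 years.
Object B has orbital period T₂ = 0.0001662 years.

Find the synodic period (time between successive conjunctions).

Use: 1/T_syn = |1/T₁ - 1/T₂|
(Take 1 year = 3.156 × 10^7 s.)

Convert to SI: T₁ = 8.194 years = 2.58603e+08 s; T₂ = 0.0001662 years = 5245.27 s.
T_syn = |T₁ · T₂ / (T₁ − T₂)|.
T_syn = |2.58603e+08 · 5245.27 / (2.58603e+08 − 5245.27)| s ≈ 5245 s = 0.0001662 years.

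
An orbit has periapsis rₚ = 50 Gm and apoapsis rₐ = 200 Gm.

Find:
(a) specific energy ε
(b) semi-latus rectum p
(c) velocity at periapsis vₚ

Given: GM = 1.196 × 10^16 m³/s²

Convert to SI: rₚ = 50 Gm = 5e+10 m; rₐ = 200 Gm = 2e+11 m.
(a) With a = (rₚ + rₐ)/2 = 1.25e+11 m, ε = −GM/(2a) = −1.196e+16/(2 · 1.25e+11) J/kg ≈ -4.784e+04 J/kg
(b) From a = (rₚ + rₐ)/2 = 1.25e+11 m and e = (rₐ − rₚ)/(rₐ + rₚ) = 0.6, p = a(1 − e²) = 1.25e+11 · (1 − (0.6)²) ≈ 8e+10 m
(c) With a = (rₚ + rₐ)/2 = 1.25e+11 m, vₚ = √(GM (2/rₚ − 1/a)) = √(1.196e+16 · (2/5e+10 − 1/1.25e+11)) m/s ≈ 618.6 m/s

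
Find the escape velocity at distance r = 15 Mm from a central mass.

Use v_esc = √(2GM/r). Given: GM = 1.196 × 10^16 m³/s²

Convert to SI: r = 15 Mm = 1.5e+07 m.
Escape velocity comes from setting total energy to zero: ½v² − GM/r = 0 ⇒ v_esc = √(2GM / r).
v_esc = √(2 · 1.196e+16 / 1.5e+07) m/s ≈ 3.993e+04 m/s = 39.93 km/s.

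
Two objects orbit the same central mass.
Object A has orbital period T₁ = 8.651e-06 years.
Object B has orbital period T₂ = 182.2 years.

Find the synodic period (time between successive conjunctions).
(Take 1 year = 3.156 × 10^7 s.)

Convert to SI: T₁ = 8.651e-06 years = 273.026 s; T₂ = 182.2 years = 5.75023e+09 s.
T_syn = |T₁ · T₂ / (T₁ − T₂)|.
T_syn = |273.026 · 5.75023e+09 / (273.026 − 5.75023e+09)| s ≈ 273 s = 8.651e-06 years.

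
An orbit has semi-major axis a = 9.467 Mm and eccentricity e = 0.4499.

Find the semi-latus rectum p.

Convert to SI: a = 9.467 Mm = 9.467e+06 m.
p = a (1 − e²).
p = 9.467e+06 · (1 − (0.4499)²) = 9.467e+06 · 0.79759 ≈ 7.551e+06 m = 7.551 Mm.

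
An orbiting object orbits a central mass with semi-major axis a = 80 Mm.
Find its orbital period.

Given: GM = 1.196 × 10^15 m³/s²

Convert to SI: a = 80 Mm = 8e+07 m.
Kepler's third law: T = 2π √(a³ / GM).
Substituting a = 8e+07 m and GM = 1.196e+15 m³/s²:
T = 2π √((8e+07)³ / 1.196e+15) s
T ≈ 1.3e+05 s = 1.505 days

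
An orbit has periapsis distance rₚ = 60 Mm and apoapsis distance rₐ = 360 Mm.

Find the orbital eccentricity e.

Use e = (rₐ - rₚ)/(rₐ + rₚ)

Convert to SI: rₚ = 60 Mm = 6e+07 m; rₐ = 360 Mm = 3.6e+08 m.
e = (rₐ − rₚ) / (rₐ + rₚ).
e = (3.6e+08 − 6e+07) / (3.6e+08 + 6e+07) = 3e+08 / 4.2e+08 ≈ 0.7143.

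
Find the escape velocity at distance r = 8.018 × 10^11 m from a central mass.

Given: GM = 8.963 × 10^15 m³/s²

Escape velocity comes from setting total energy to zero: ½v² − GM/r = 0 ⇒ v_esc = √(2GM / r).
v_esc = √(2 · 8.963e+15 / 8.018e+11) m/s ≈ 149.5 m/s = 149.5 m/s.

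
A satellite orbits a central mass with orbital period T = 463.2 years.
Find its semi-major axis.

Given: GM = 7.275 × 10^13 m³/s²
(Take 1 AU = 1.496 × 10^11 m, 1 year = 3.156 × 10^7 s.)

Convert to SI: T = 463.2 years = 1.46186e+10 s.
Invert Kepler's third law: a = (GM · T² / (4π²))^(1/3).
Substituting T = 1.46186e+10 s and GM = 7.275e+13 m³/s²:
a = (7.275e+13 · (1.46186e+10)² / (4π²))^(1/3) m
a ≈ 7.33e+10 m = 0.49 AU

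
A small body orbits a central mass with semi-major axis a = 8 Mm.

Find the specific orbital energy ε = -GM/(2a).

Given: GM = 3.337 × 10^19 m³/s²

Convert to SI: a = 8 Mm = 8e+06 m.
ε = −GM / (2a).
ε = −3.337e+19 / (2 · 8e+06) J/kg ≈ -2.086e+12 J/kg = -2086 GJ/kg.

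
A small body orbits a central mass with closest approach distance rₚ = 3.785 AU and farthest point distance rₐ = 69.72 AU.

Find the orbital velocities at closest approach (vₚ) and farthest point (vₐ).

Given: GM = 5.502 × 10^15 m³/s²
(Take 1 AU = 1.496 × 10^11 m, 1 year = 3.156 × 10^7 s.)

Convert to SI: rₚ = 3.785 AU = 5.66236e+11 m; rₐ = 69.72 AU = 1.04301e+13 m.
Use the vis-viva equation v² = GM(2/r − 1/a) with a = (rₚ + rₐ)/2 = (5.66236e+11 + 1.04301e+13)/2 = 5.49817e+12 m.
vₚ = √(GM · (2/rₚ − 1/a)) = √(5.502e+15 · (2/5.66236e+11 − 1/5.49817e+12)) m/s ≈ 135.8 m/s = 0.02864 AU/year.
vₐ = √(GM · (2/rₐ − 1/a)) = √(5.502e+15 · (2/1.04301e+13 − 1/5.49817e+12)) m/s ≈ 7.371 m/s = 0.001555 AU/year.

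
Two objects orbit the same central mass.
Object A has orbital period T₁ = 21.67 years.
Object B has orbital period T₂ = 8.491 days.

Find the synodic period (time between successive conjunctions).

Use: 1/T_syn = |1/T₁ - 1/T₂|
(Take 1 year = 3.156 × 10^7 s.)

Convert to SI: T₁ = 21.67 years = 6.83905e+08 s; T₂ = 8.491 days = 733622 s.
T_syn = |T₁ · T₂ / (T₁ − T₂)|.
T_syn = |6.83905e+08 · 733622 / (6.83905e+08 − 733622)| s ≈ 7.344e+05 s = 8.5 days.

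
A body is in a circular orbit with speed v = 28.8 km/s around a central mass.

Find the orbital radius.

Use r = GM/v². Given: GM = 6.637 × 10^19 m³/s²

Convert to SI: v = 28.8 km/s = 28800 m/s.
For a circular orbit, v² = GM / r, so r = GM / v².
r = 6.637e+19 / (28800)² m ≈ 8.002e+10 m = 80.02 Gm.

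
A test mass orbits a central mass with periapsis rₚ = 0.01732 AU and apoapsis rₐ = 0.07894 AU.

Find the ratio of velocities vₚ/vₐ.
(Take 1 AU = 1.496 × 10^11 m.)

Convert to SI: rₚ = 0.01732 AU = 2.59107e+09 m; rₐ = 0.07894 AU = 1.18094e+10 m.
Conservation of angular momentum gives rₚvₚ = rₐvₐ, so vₚ/vₐ = rₐ/rₚ.
vₚ/vₐ = 1.18094e+10 / 2.59107e+09 ≈ 4.558.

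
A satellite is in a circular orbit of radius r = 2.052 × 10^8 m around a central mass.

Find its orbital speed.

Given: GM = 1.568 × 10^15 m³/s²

For a circular orbit, gravity supplies the centripetal force, so v = √(GM / r).
v = √(1.568e+15 / 2.052e+08) m/s ≈ 2764 m/s = 2.764 km/s.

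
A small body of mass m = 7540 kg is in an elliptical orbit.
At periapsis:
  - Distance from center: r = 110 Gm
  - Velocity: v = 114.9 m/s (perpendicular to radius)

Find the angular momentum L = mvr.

Convert to SI: r = 110 Gm = 1.1e+11 m.
Since v is perpendicular to r, L = m · v · r.
L = 7540 · 114.9 · 1.1e+11 kg·m²/s ≈ 9.53e+16 kg·m²/s.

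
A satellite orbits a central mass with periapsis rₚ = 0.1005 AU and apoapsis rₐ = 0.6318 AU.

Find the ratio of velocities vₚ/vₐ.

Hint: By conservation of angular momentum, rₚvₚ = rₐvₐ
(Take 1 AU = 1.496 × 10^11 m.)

Convert to SI: rₚ = 0.1005 AU = 1.50348e+10 m; rₐ = 0.6318 AU = 9.45173e+10 m.
Conservation of angular momentum gives rₚvₚ = rₐvₐ, so vₚ/vₐ = rₐ/rₚ.
vₚ/vₐ = 9.45173e+10 / 1.50348e+10 ≈ 6.287.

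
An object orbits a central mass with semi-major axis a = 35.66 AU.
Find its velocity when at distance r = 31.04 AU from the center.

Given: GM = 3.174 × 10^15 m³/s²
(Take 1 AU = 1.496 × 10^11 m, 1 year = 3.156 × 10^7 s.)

Convert to SI: a = 35.66 AU = 5.33474e+12 m; r = 31.04 AU = 4.64358e+12 m.
Vis-viva: v = √(GM · (2/r − 1/a)).
2/r − 1/a = 2/4.64358e+12 − 1/5.33474e+12 = 2.43251e-13 m⁻¹.
v = √(3.174e+15 · 2.43251e-13) m/s ≈ 27.79 m/s = 0.005862 AU/year.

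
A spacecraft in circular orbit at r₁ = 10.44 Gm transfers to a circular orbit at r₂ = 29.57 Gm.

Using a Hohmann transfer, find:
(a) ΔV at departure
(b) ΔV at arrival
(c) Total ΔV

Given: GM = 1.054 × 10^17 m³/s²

Convert to SI: r₁ = 10.44 Gm = 1.044e+10 m; r₂ = 29.57 Gm = 2.957e+10 m.
Transfer semi-major axis: a_t = (r₁ + r₂)/2 = (1.044e+10 + 2.957e+10)/2 = 2.0005e+10 m.
Circular speeds: v₁ = √(GM/r₁) = 3177.39 m/s, v₂ = √(GM/r₂) = 1887.97 m/s.
Transfer speeds (vis-viva v² = GM(2/r − 1/a_t)): v₁ᵗ = 3863.02 m/s, v₂ᵗ = 1363.88 m/s.
(a) ΔV₁ = |v₁ᵗ − v₁| ≈ 685.6 m/s = 685.6 m/s.
(b) ΔV₂ = |v₂ − v₂ᵗ| ≈ 524.1 m/s = 524.1 m/s.
(c) ΔV_total = ΔV₁ + ΔV₂ ≈ 1210 m/s = 1.21 km/s.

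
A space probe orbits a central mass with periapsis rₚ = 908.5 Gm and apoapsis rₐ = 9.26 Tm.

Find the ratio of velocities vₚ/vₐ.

Convert to SI: rₚ = 908.5 Gm = 9.085e+11 m; rₐ = 9.26 Tm = 9.26e+12 m.
Conservation of angular momentum gives rₚvₚ = rₐvₐ, so vₚ/vₐ = rₐ/rₚ.
vₚ/vₐ = 9.26e+12 / 9.085e+11 ≈ 10.19.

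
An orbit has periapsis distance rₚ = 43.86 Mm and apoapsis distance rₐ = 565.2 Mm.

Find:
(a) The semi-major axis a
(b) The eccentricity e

Convert to SI: rₚ = 43.86 Mm = 4.386e+07 m; rₐ = 565.2 Mm = 5.652e+08 m.
(a) a = (rₚ + rₐ) / 2 = (4.386e+07 + 5.652e+08) / 2 ≈ 3.045e+08 m = 304.5 Mm.
(b) e = (rₐ − rₚ) / (rₐ + rₚ) = (5.652e+08 − 4.386e+07) / (5.652e+08 + 4.386e+07) ≈ 0.856.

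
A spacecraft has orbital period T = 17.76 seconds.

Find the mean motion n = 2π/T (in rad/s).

n = 2π / T.
n = 2π / 17.76 s ≈ 0.3538 rad/s.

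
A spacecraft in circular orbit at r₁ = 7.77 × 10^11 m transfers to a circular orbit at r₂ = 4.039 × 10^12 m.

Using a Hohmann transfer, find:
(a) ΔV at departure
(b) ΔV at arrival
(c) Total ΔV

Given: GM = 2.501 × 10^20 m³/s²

Transfer semi-major axis: a_t = (r₁ + r₂)/2 = (7.77e+11 + 4.039e+12)/2 = 2.408e+12 m.
Circular speeds: v₁ = √(GM/r₁) = 17941 m/s, v₂ = √(GM/r₂) = 7869.01 m/s.
Transfer speeds (vis-viva v² = GM(2/r − 1/a_t)): v₁ᵗ = 23235.7 m/s, v₂ᵗ = 4469.95 m/s.
(a) ΔV₁ = |v₁ᵗ − v₁| ≈ 5295 m/s = 5.295 km/s.
(b) ΔV₂ = |v₂ − v₂ᵗ| ≈ 3399 m/s = 3.399 km/s.
(c) ΔV_total = ΔV₁ + ΔV₂ ≈ 8694 m/s = 8.694 km/s.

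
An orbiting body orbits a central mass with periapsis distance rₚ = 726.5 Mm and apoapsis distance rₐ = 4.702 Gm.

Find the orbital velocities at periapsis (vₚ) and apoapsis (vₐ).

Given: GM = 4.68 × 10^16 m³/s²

Convert to SI: rₚ = 726.5 Mm = 7.265e+08 m; rₐ = 4.702 Gm = 4.702e+09 m.
Use the vis-viva equation v² = GM(2/r − 1/a) with a = (rₚ + rₐ)/2 = (7.265e+08 + 4.702e+09)/2 = 2.71425e+09 m.
vₚ = √(GM · (2/rₚ − 1/a)) = √(4.68e+16 · (2/7.265e+08 − 1/2.71425e+09)) m/s ≈ 1.056e+04 m/s = 10.56 km/s.
vₐ = √(GM · (2/rₐ − 1/a)) = √(4.68e+16 · (2/4.702e+09 − 1/2.71425e+09)) m/s ≈ 1632 m/s = 1.632 km/s.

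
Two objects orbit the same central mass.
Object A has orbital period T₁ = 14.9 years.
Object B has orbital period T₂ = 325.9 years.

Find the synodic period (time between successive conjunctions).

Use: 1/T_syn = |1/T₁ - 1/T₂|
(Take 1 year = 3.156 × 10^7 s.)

Convert to SI: T₁ = 14.9 years = 4.70244e+08 s; T₂ = 325.9 years = 1.02854e+10 s.
T_syn = |T₁ · T₂ / (T₁ − T₂)|.
T_syn = |4.70244e+08 · 1.02854e+10 / (4.70244e+08 − 1.02854e+10)| s ≈ 4.928e+08 s = 15.61 years.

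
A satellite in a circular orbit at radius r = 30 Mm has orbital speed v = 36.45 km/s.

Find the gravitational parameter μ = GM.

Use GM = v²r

Convert to SI: r = 30 Mm = 3e+07 m; v = 36.45 km/s = 36450 m/s.
For a circular orbit v² = GM/r, so GM = v² · r.
GM = (36450)² · 3e+07 m³/s² ≈ 3.986e+16 m³/s² = 3.986 × 10^16 m³/s².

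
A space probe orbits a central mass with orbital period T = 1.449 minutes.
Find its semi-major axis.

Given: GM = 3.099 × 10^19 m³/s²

Convert to SI: T = 1.449 minutes = 86.94 s.
Invert Kepler's third law: a = (GM · T² / (4π²))^(1/3).
Substituting T = 86.94 s and GM = 3.099e+19 m³/s²:
a = (3.099e+19 · (86.94)² / (4π²))^(1/3) m
a ≈ 1.81e+07 m = 1.81 × 10^7 m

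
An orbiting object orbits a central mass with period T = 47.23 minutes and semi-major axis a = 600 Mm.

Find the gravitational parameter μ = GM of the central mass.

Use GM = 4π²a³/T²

Convert to SI: T = 47.23 minutes = 2833.8 s; a = 600 Mm = 6e+08 m.
GM = 4π² · a³ / T².
GM = 4π² · (6e+08)³ / (2833.8)² m³/s² ≈ 1.062e+21 m³/s² = 1.062 × 10^21 m³/s².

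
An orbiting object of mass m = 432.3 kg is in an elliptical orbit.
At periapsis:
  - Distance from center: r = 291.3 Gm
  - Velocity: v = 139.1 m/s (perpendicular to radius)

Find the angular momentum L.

Convert to SI: r = 291.3 Gm = 2.913e+11 m.
Since v is perpendicular to r, L = m · v · r.
L = 432.3 · 139.1 · 2.913e+11 kg·m²/s ≈ 1.752e+16 kg·m²/s.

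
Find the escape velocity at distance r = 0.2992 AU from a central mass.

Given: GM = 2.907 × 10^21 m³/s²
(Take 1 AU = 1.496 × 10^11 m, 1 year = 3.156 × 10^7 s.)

Convert to SI: r = 0.2992 AU = 4.47603e+10 m.
Escape velocity comes from setting total energy to zero: ½v² − GM/r = 0 ⇒ v_esc = √(2GM / r).
v_esc = √(2 · 2.907e+21 / 4.47603e+10) m/s ≈ 3.604e+05 m/s = 76.03 AU/year.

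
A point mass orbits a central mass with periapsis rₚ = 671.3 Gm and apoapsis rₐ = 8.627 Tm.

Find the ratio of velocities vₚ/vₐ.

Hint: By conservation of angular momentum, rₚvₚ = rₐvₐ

Convert to SI: rₚ = 671.3 Gm = 6.713e+11 m; rₐ = 8.627 Tm = 8.627e+12 m.
Conservation of angular momentum gives rₚvₚ = rₐvₐ, so vₚ/vₐ = rₐ/rₚ.
vₚ/vₐ = 8.627e+12 / 6.713e+11 ≈ 12.85.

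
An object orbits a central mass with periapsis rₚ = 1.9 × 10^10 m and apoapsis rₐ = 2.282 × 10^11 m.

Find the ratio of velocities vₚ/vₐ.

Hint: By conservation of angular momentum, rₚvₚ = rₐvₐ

Conservation of angular momentum gives rₚvₚ = rₐvₐ, so vₚ/vₐ = rₐ/rₚ.
vₚ/vₐ = 2.282e+11 / 1.9e+10 ≈ 12.01.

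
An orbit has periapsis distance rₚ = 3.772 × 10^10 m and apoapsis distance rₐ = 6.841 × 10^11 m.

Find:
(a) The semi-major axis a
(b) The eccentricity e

(a) a = (rₚ + rₐ) / 2 = (3.772e+10 + 6.841e+11) / 2 ≈ 3.609e+11 m = 3.609 × 10^11 m.
(b) e = (rₐ − rₚ) / (rₐ + rₚ) = (6.841e+11 − 3.772e+10) / (6.841e+11 + 3.772e+10) ≈ 0.8955.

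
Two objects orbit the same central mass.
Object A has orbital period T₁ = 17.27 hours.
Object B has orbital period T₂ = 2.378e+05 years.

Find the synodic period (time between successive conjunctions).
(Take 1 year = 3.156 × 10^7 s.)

Convert to SI: T₁ = 17.27 hours = 62172 s; T₂ = 2.378e+05 years = 7.50497e+12 s.
T_syn = |T₁ · T₂ / (T₁ − T₂)|.
T_syn = |62172 · 7.50497e+12 / (62172 − 7.50497e+12)| s ≈ 6.217e+04 s = 17.27 hours.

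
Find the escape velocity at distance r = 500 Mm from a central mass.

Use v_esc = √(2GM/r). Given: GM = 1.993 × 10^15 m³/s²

Convert to SI: r = 500 Mm = 5e+08 m.
Escape velocity comes from setting total energy to zero: ½v² − GM/r = 0 ⇒ v_esc = √(2GM / r).
v_esc = √(2 · 1.993e+15 / 5e+08) m/s ≈ 2823 m/s = 2.823 km/s.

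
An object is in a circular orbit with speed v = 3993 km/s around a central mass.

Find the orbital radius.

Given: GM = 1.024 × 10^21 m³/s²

Convert to SI: v = 3993 km/s = 3.993e+06 m/s.
For a circular orbit, v² = GM / r, so r = GM / v².
r = 1.024e+21 / (3.993e+06)² m ≈ 6.422e+07 m = 64.22 Mm.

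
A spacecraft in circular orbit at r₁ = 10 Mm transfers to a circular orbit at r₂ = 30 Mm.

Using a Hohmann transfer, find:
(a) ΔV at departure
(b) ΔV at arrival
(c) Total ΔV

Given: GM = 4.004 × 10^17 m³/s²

Convert to SI: r₁ = 10 Mm = 1e+07 m; r₂ = 30 Mm = 3e+07 m.
Transfer semi-major axis: a_t = (r₁ + r₂)/2 = (1e+07 + 3e+07)/2 = 2e+07 m.
Circular speeds: v₁ = √(GM/r₁) = 200100 m/s, v₂ = √(GM/r₂) = 115528 m/s.
Transfer speeds (vis-viva v² = GM(2/r − 1/a_t)): v₁ᵗ = 245071 m/s, v₂ᵗ = 81690.5 m/s.
(a) ΔV₁ = |v₁ᵗ − v₁| ≈ 4.497e+04 m/s = 44.97 km/s.
(b) ΔV₂ = |v₂ − v₂ᵗ| ≈ 3.384e+04 m/s = 33.84 km/s.
(c) ΔV_total = ΔV₁ + ΔV₂ ≈ 7.881e+04 m/s = 78.81 km/s.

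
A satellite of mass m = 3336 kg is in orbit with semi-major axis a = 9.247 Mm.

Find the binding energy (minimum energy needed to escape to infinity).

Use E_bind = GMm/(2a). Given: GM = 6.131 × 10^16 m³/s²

Convert to SI: a = 9.247 Mm = 9.247e+06 m.
Total orbital energy is E = −GMm/(2a); binding energy is E_bind = −E = GMm/(2a).
E_bind = 6.131e+16 · 3336 / (2 · 9.247e+06) J ≈ 1.106e+13 J = 11.06 TJ.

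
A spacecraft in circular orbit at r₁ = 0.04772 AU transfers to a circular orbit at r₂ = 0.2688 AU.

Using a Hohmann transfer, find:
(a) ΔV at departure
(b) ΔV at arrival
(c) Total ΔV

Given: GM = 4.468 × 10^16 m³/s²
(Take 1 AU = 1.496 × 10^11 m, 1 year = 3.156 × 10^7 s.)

Convert to SI: r₁ = 0.04772 AU = 7.13891e+09 m; r₂ = 0.2688 AU = 4.02125e+10 m.
Transfer semi-major axis: a_t = (r₁ + r₂)/2 = (7.13891e+09 + 4.02125e+10)/2 = 2.36757e+10 m.
Circular speeds: v₁ = √(GM/r₁) = 2501.73 m/s, v₂ = √(GM/r₂) = 1054.09 m/s.
Transfer speeds (vis-viva v² = GM(2/r − 1/a_t)): v₁ᵗ = 3260.39 m/s, v₂ᵗ = 578.816 m/s.
(a) ΔV₁ = |v₁ᵗ − v₁| ≈ 758.7 m/s = 0.16 AU/year.
(b) ΔV₂ = |v₂ − v₂ᵗ| ≈ 475.3 m/s = 0.1003 AU/year.
(c) ΔV_total = ΔV₁ + ΔV₂ ≈ 1234 m/s = 0.2603 AU/year.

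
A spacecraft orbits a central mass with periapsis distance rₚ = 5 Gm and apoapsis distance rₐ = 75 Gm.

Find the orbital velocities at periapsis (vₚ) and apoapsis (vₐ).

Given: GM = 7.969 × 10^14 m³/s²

Convert to SI: rₚ = 5 Gm = 5e+09 m; rₐ = 75 Gm = 7.5e+10 m.
Use the vis-viva equation v² = GM(2/r − 1/a) with a = (rₚ + rₐ)/2 = (5e+09 + 7.5e+10)/2 = 4e+10 m.
vₚ = √(GM · (2/rₚ − 1/a)) = √(7.969e+14 · (2/5e+09 − 1/4e+10)) m/s ≈ 546.7 m/s = 546.7 m/s.
vₐ = √(GM · (2/rₐ − 1/a)) = √(7.969e+14 · (2/7.5e+10 − 1/4e+10)) m/s ≈ 36.44 m/s = 36.44 m/s.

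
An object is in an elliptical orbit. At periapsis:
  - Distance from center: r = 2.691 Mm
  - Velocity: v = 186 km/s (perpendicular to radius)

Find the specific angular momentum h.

Convert to SI: r = 2.691 Mm = 2.691e+06 m; v = 186 km/s = 186000 m/s.
With v perpendicular to r, h = r · v.
h = 2.691e+06 · 186000 m²/s ≈ 5.005e+11 m²/s.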